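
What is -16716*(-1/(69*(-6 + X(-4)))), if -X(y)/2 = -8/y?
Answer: -2786/115 ≈ -24.226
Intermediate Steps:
X(y) = 16/y (X(y) = -(-16)/y = 16/y)
-16716*(-1/(69*(-6 + X(-4)))) = -16716*(-1/(69*(-6 + 16/(-4)))) = -16716*(-1/(69*(-6 + 16*(-¼)))) = -16716*(-1/(69*(-6 - 4))) = -16716/((-69*(-10))) = -16716/690 = -16716*1/690 = -2786/115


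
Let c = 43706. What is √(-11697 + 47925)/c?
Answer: √9057/21853 ≈ 0.0043549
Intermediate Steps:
√(-11697 + 47925)/c = √(-11697 + 47925)/43706 = √36228*(1/43706) = (2*√9057)*(1/43706) = √9057/21853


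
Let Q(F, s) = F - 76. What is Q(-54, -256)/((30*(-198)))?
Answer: 13/594 ≈ 0.021886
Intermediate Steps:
Q(F, s) = -76 + F
Q(-54, -256)/((30*(-198))) = (-76 - 54)/((30*(-198))) = -130/(-5940) = -130*(-1/5940) = 13/594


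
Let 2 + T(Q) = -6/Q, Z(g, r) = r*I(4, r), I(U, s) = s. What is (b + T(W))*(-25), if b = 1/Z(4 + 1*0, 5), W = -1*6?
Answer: 24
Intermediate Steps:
W = -6
Z(g, r) = r² (Z(g, r) = r*r = r²)
b = 1/25 (b = 1/(5²) = 1/25 ≈ 0.040000)
T(Q) = -2 - 6/Q
(b + T(W))*(-25) = (1/25 + (-2 - 6/(-6)))*(-25) = (1/25 + (-2 - 6*(-⅙)))*(-25) = (1/25 + (-2 + 1))*(-25) = (1/25 - 1)*(-25) = -24/25*(-25) = 24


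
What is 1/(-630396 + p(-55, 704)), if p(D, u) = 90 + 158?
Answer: -1/630148 ≈ -1.5869e-6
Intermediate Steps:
p(D, u) = 248
1/(-630396 + p(-55, 704)) = 1/(-630396 + 248) = 1/(-630148) = -1/630148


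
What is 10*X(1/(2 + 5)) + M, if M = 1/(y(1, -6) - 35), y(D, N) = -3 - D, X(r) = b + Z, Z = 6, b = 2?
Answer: 3119/39 ≈ 79.974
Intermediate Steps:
X(r) = 8 (X(r) = 2 + 6 = 8)
M = -1/39 (M = 1/((-3 - 1*1) - 35) = 1/((-3 - 1) - 35) = 1/(-4 - 35) = 1/(-39) = -1/39 ≈ -0.025641)
10*X(1/(2 + 5)) + M = 10*8 - 1/39 = 80 - 1/39 = 3119/39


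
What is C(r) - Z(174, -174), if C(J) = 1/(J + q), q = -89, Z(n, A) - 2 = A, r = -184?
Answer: 46955/273 ≈ 172.00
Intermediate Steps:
Z(n, A) = 2 + A
C(J) = 1/(-89 + J) (C(J) = 1/(J - 89) = 1/(-89 + J))
C(r) - Z(174, -174) = 1/(-89 - 184) - (2 - 174) = 1/(-273) - 1*(-172) = -1/273 + 172 = 46955/273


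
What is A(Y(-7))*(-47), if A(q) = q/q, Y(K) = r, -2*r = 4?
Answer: -47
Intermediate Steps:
r = -2 (r = -½*4 = -2)
Y(K) = -2
A(q) = 1
A(Y(-7))*(-47) = 1*(-47) = -47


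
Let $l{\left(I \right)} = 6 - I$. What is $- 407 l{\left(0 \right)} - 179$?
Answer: $-2621$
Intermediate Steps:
$- 407 l{\left(0 \right)} - 179 = - 407 \left(6 - 0\right) - 179 = - 407 \left(6 + 0\right) - 179 = \left(-407\right) 6 - 179 = -2442 - 179 = -2621$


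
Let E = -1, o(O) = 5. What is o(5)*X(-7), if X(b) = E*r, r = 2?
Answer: -10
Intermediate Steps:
X(b) = -2 (X(b) = -1*2 = -2)
o(5)*X(-7) = 5*(-2) = -10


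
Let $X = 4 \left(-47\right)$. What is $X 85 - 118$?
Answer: $-16098$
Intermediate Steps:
$X = -188$
$X 85 - 118 = \left(-188\right) 85 - 118 = -15980 - 118 = -16098$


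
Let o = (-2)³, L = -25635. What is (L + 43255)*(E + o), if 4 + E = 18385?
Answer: 323732260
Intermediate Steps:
E = 18381 (E = -4 + 18385 = 18381)
o = -8
(L + 43255)*(E + o) = (-25635 + 43255)*(18381 - 8) = 17620*18373 = 323732260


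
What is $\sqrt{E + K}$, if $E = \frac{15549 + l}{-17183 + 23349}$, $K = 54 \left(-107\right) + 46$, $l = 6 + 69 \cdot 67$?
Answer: $\frac{i \sqrt{54450919361}}{3083} \approx 75.688 i$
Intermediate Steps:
$l = 4629$ ($l = 6 + 4623 = 4629$)
$K = -5732$ ($K = -5778 + 46 = -5732$)
$E = \frac{10089}{3083}$ ($E = \frac{15549 + 4629}{-17183 + 23349} = \frac{20178}{6166} = 20178 \cdot \frac{1}{6166} = \frac{10089}{3083} \approx 3.2725$)
$\sqrt{E + K} = \sqrt{\frac{10089}{3083} - 5732} = \sqrt{- \frac{17661667}{3083}} = \frac{i \sqrt{54450919361}}{3083}$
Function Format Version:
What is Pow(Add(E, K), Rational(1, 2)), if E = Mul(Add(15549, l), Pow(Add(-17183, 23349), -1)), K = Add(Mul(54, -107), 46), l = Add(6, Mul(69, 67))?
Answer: Mul(Rational(1, 3083), I, Pow(54450919361, Rational(1, 2))) ≈ Mul(75.688, I)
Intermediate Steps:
l = 4629 (l = Add(6, 4623) = 4629)
K = -5732 (K = Add(-5778, 46) = -5732)
E = Rational(10089, 3083) (E = Mul(Add(15549, 4629), Pow(Add(-17183, 23349), -1)) = Mul(20178, Pow(6166, -1)) = Mul(20178, Rational(1, 6166)) = Rational(10089, 3083) ≈ 3.2725)
Pow(Add(E, K), Rational(1, 2)) = Pow(Add(Rational(10089, 3083), -5732), Rational(1, 2)) = Pow(Rational(-17661667, 3083), Rational(1, 2)) = Mul(Rational(1, 3083), I, Pow(54450919361, Rational(1, 2)))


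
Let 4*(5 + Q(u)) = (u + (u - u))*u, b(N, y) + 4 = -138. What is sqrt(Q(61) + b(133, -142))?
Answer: sqrt(3133)/2 ≈ 27.987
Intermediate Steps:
b(N, y) = -142 (b(N, y) = -4 - 138 = -142)
Q(u) = -5 + u**2/4 (Q(u) = -5 + ((u + (u - u))*u)/4 = -5 + ((u + 0)*u)/4 = -5 + (u*u)/4 = -5 + u**2/4)
sqrt(Q(61) + b(133, -142)) = sqrt((-5 + (1/4)*61**2) - 142) = sqrt((-5 + (1/4)*3721) - 142) = sqrt((-5 + 3721/4) - 142) = sqrt(3701/4 - 142) = sqrt(3133/4) = sqrt(3133)/2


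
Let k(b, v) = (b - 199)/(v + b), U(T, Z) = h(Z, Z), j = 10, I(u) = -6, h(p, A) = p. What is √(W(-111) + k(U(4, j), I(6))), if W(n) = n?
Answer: I*√633/2 ≈ 12.58*I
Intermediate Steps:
U(T, Z) = Z
k(b, v) = (-199 + b)/(b + v)
√(W(-111) + k(U(4, j), I(6))) = √(-111 + (-199 + 10)/(10 - 6)) = √(-111 - 189/4) = √(-633/4) = I*√633/2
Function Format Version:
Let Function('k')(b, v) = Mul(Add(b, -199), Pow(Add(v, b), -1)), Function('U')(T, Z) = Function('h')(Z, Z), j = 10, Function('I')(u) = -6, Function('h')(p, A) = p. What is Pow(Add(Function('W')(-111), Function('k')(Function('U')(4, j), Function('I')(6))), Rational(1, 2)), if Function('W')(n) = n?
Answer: Mul(Rational(1, 2), I, Pow(633, Rational(1, 2))) ≈ Mul(12.580, I)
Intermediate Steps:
Function('U')(T, Z) = Z
Function('k')(b, v) = Mul(Pow(Add(b, v), -1), Add(-199, b)) (Function('k')(b, v) = Mul(Add(-199, b), Pow(Add(b, v), -1)) = Mul(Pow(Add(b, v), -1), Add(-199, b)))
Pow(Add(Function('W')(-111), Function('k')(Function('U')(4, j), Function('I')(6))), Rational(1, 2)) = Pow(Add(-111, Mul(Pow(Add(10, -6), -1), Add(-199, 10))), Rational(1, 2)) = Pow(Add(-111, Mul(Pow(4, -1), -189)), Rational(1, 2)) = Pow(Add(-111, Mul(Rational(1, 4), -189)), Rational(1, 2)) = Pow(Add(-111, Rational(-189, 4)), Rational(1, 2)) = Pow(Rational(-633, 4), Rational(1, 2)) = Mul(Rational(1, 2), I, Pow(633, Rational(1, 2)))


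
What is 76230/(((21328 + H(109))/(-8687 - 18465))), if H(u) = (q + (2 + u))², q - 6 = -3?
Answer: -517449240/8581 ≈ -60302.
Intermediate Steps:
q = 3 (q = 6 - 3 = 3)
H(u) = (5 + u)² (H(u) = (3 + (2 + u))² = (5 + u)²)
76230/(((21328 + H(109))/(-8687 - 18465))) = 76230/(((21328 + (5 + 109)²)/(-8687 - 18465))) = 76230/(((21328 + 114²)/(-27152))) = 76230/(((21328 + 12996)*(-1/27152))) = 76230/((34324*(-1/27152))) = 76230/(-8581/6788) = 76230*(-6788/8581) = -517449240/8581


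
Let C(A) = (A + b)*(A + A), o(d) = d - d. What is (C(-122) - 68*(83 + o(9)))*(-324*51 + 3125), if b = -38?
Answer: -447473004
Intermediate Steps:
o(d) = 0
C(A) = 2*A*(-38 + A) (C(A) = (A - 38)*(A + A) = (-38 + A)*(2*A) = 2*A*(-38 + A))
(C(-122) - 68*(83 + o(9)))*(-324*51 + 3125) = (2*(-122)*(-38 - 122) - 68*(83 + 0))*(-324*51 + 3125) = (2*(-122)*(-160) - 68*83)*(-16524 + 3125) = (39040 - 5644)*(-13399) = 33396*(-13399) = -447473004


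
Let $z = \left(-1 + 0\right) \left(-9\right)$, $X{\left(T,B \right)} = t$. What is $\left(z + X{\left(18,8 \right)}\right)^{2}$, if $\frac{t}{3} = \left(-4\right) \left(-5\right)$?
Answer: $4761$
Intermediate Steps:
$t = 60$ ($t = 3 \left(\left(-4\right) \left(-5\right)\right) = 3 \cdot 20 = 60$)
$X{\left(T,B \right)} = 60$
$z = 9$ ($z = \left(-1\right) \left(-9\right) = 9$)
$\left(z + X{\left(18,8 \right)}\right)^{2} = \left(9 + 60\right)^{2} = 69^{2} = 4761$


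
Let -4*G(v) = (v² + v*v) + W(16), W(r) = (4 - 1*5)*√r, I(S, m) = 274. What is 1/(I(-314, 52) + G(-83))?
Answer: -2/6339 ≈ -0.00031551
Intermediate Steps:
W(r) = -√r (W(r) = (4 - 5)*√r = -√r)
G(v) = 1 - v²/2 (G(v) = -((v² + v*v) - √16)/4 = -((v² + v²) - 1*4)/4 = -(2*v² - 4)/4 = -(-4 + 2*v²)/4 = 1 - v²/2)
1/(I(-314, 52) + G(-83)) = 1/(274 + (1 - ½*(-83)²)) = 1/(274 + (1 - ½*6889)) = 1/(274 + (1 - 6889/2)) = 1/(274 - 6887/2) = 1/(-6339/2) = -2/6339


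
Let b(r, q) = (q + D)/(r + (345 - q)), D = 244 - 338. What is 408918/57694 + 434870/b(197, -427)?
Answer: -12155702825271/15029287 ≈ -8.0880e+5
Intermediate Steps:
D = -94
b(r, q) = (-94 + q)/(345 + r - q) (b(r, q) = (q - 94)/(r + (345 - q)) = (-94 + q)/(345 + r - q))
408918/57694 + 434870/b(197, -427) = 408918/57694 + 434870/(((-94 - 427)/(345 + 197 - 1*(-427)))) = 408918*(1/57694) + 434870/((-521/(345 + 197 + 427))) = 204459/28847 + 434870/((-521/969)) = 204459/28847 + 434870/(((1/969)*(-521))) = 204459/28847 + 434870/(-521/969) = 204459/28847 + 434870*(-969/521) = 204459/28847 - 421389030/521 = -12155702825271/15029287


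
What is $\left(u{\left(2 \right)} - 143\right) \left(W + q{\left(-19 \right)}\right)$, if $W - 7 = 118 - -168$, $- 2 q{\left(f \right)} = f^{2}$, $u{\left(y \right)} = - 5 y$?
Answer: $- \frac{34425}{2} \approx -17213.0$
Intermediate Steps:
$q{\left(f \right)} = - \frac{f^{2}}{2}$
$W = 293$ ($W = 7 + \left(118 - -168\right) = 7 + \left(118 + 168\right) = 7 + 286 = 293$)
$\left(u{\left(2 \right)} - 143\right) \left(W + q{\left(-19 \right)}\right) = \left(\left(-5\right) 2 - 143\right) \left(293 - \frac{\left(-19\right)^{2}}{2}\right) = \left(-10 - 143\right) \left(293 - \frac{361}{2}\right) = - 153 \left(293 - \frac{361}{2}\right) = \left(-153\right) \frac{225}{2} = - \frac{34425}{2}$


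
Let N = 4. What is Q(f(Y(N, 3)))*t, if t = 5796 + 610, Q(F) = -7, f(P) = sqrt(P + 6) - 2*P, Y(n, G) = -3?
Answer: -44842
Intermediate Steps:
f(P) = sqrt(6 + P) - 2*P
t = 6406
Q(f(Y(N, 3)))*t = -7*6406 = -44842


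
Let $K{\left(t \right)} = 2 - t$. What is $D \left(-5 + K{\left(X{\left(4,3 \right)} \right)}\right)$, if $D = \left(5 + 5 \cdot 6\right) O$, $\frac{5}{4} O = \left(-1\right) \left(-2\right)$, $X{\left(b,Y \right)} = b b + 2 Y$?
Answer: $-1400$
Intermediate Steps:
$X{\left(b,Y \right)} = b^{2} + 2 Y$
$O = \frac{8}{5}$ ($O = \frac{4 \left(\left(-1\right) \left(-2\right)\right)}{5} = \frac{4}{5} \cdot 2 = \frac{8}{5} \approx 1.6$)
$D = 56$ ($D = \left(5 + 5 \cdot 6\right) \frac{8}{5} = \left(5 + 30\right) \frac{8}{5} = 35 \cdot \frac{8}{5} = 56$)
$D \left(-5 + K{\left(X{\left(4,3 \right)} \right)}\right) = 56 \left(-5 - \left(14 + 6\right)\right) = 56 \left(-5 + \left(2 - \left(16 + 6\right)\right)\right) = 56 \left(-5 + \left(2 - 22\right)\right) = 56 \left(-5 - 20\right) = 56 \left(-25\right) = -1400$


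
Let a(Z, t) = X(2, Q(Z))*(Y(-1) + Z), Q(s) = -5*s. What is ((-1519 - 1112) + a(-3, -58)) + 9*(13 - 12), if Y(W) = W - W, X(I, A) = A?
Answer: -2667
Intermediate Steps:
Y(W) = 0
a(Z, t) = -5*Z² (a(Z, t) = (-5*Z)*(0 + Z) = (-5*Z)*Z = -5*Z²)
((-1519 - 1112) + a(-3, -58)) + 9*(13 - 12) = ((-1519 - 1112) - 5*(-3)²) + 9*(13 - 12) = (-2631 - 5*9) + 9*1 = (-2631 - 45) + 9 = -2676 + 9 = -2667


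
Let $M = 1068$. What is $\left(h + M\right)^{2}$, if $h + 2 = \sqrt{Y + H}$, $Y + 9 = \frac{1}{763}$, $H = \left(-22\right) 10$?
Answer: $\frac{866864902}{763} + \frac{6396 i \sqrt{14812882}}{763} \approx 1.1361 \cdot 10^{6} + 32263.0 i$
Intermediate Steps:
$H = -220$
$Y = - \frac{6866}{763}$ ($Y = -9 + \frac{1}{763} = - \frac{6866}{763} \approx -8.9987$)
$h = -2 + \frac{3 i \sqrt{14812882}}{763}$ ($h = -2 + \sqrt{- \frac{6866}{763} - 220} = -2 + \sqrt{- \frac{174726}{763}} = -2 + \frac{3 i \sqrt{14812882}}{763} \approx -2.0 + 15.133 i$)
$\left(h + M\right)^{2} = \left(\left(-2 + \frac{3 i \sqrt{14812882}}{763}\right) + 1068\right)^{2} = \left(1066 + \frac{3 i \sqrt{14812882}}{763}\right)^{2}$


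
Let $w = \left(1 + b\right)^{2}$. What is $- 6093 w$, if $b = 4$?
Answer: $-152325$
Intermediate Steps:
$w = 25$ ($w = \left(1 + 4\right)^{2} = 5^{2} = 25$)
$- 6093 w = \left(-6093\right) 25 = -152325$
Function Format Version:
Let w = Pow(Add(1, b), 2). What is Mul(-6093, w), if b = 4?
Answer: -152325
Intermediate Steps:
w = 25 (w = Pow(Add(1, 4), 2) = Pow(5, 2) = 25)
Mul(-6093, w) = Mul(-6093, 25) = -152325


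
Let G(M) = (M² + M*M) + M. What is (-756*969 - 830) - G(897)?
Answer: -2343509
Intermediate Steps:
G(M) = M + 2*M² (G(M) = (M² + M²) + M = 2*M² + M = M + 2*M²)
(-756*969 - 830) - G(897) = (-756*969 - 830) - 897*(1 + 2*897) = (-732564 - 830) - 897*(1 + 1794) = -733394 - 897*1795 = -733394 - 1*1610115 = -733394 - 1610115 = -2343509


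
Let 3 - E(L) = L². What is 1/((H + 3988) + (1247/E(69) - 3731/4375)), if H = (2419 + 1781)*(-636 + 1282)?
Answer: 2973750/8080234499611 ≈ 3.6803e-7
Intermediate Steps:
H = 2713200 (H = 4200*646 = 2713200)
E(L) = 3 - L²
1/((H + 3988) + (1247/E(69) - 3731/4375)) = 1/((2713200 + 3988) + (1247/(3 - 1*69²) - 3731/4375)) = 1/(2717188 + (1247/(3 - 1*4761) - 3731*1/4375)) = 1/(2717188 + (1247/(3 - 4761) - 533/625)) = 1/(2717188 + (1247/(-4758) - 533/625)) = 1/(2717188 + (1247*(-1/4758) - 533/625)) = 1/(2717188 + (-1247/4758 - 533/625)) = 1/(2717188 - 3315389/2973750) = 1/(8080234499611/2973750) = 2973750/8080234499611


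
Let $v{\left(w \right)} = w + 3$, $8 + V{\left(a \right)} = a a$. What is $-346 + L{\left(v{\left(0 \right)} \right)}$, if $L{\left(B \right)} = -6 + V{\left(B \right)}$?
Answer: $-351$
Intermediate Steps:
$V{\left(a \right)} = -8 + a^{2}$ ($V{\left(a \right)} = -8 + a a = -8 + a^{2}$)
$v{\left(w \right)} = 3 + w$
$L{\left(B \right)} = -14 + B^{2}$ ($L{\left(B \right)} = -6 + \left(-8 + B^{2}\right) = -14 + B^{2}$)
$-346 + L{\left(v{\left(0 \right)} \right)} = -346 - \left(14 - \left(3 + 0\right)^{2}\right) = -346 - \left(14 - 3^{2}\right) = -346 + \left(-14 + 9\right) = -346 - 5 = -351$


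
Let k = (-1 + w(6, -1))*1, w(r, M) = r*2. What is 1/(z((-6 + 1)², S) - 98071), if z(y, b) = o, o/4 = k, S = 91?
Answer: -1/98027 ≈ -1.0201e-5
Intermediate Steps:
w(r, M) = 2*r
k = 11 (k = (-1 + 2*6)*1 = (-1 + 12)*1 = 11*1 = 11)
o = 44 (o = 4*11 = 44)
z(y, b) = 44
1/(z((-6 + 1)², S) - 98071) = 1/(44 - 98071) = 1/(-98027) = -1/98027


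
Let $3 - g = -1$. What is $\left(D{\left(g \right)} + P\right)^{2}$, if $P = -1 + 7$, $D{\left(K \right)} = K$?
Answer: $100$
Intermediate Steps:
$g = 4$ ($g = 3 - -1 = 3 + 1 = 4$)
$P = 6$
$\left(D{\left(g \right)} + P\right)^{2} = \left(4 + 6\right)^{2} = 10^{2} = 100$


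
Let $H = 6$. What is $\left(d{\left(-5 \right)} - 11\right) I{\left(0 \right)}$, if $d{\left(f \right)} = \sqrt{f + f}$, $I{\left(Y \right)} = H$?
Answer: $-66 + 6 i \sqrt{10} \approx -66.0 + 18.974 i$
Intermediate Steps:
$I{\left(Y \right)} = 6$
$d{\left(f \right)} = \sqrt{2} \sqrt{f}$ ($d{\left(f \right)} = \sqrt{2 f} = \sqrt{2} \sqrt{f}$)
$\left(d{\left(-5 \right)} - 11\right) I{\left(0 \right)} = \left(\sqrt{2} \sqrt{-5} - 11\right) 6 = \left(\sqrt{2} i \sqrt{5} - 11\right) 6 = \left(i \sqrt{10} - 11\right) 6 = \left(-11 + i \sqrt{10}\right) 6 = -66 + 6 i \sqrt{10}$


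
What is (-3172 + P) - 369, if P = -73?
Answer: -3614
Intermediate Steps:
(-3172 + P) - 369 = (-3172 - 73) - 369 = -3245 - 369 = -3614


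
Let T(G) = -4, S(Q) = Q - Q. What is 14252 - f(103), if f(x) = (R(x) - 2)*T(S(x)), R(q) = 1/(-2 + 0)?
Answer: 14242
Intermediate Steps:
R(q) = -½ (R(q) = 1/(-2) = -½)
S(Q) = 0
f(x) = 10 (f(x) = (-½ - 2)*(-4) = -5/2*(-4) = 10)
14252 - f(103) = 14252 - 1*10 = 14252 - 10 = 14242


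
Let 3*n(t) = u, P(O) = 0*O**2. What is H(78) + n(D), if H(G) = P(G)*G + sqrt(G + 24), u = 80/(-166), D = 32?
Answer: -40/249 + sqrt(102) ≈ 9.9389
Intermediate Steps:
P(O) = 0
u = -40/83 (u = 80*(-1/166) = -40/83 ≈ -0.48193)
H(G) = sqrt(24 + G) (H(G) = 0*G + sqrt(G + 24) = 0 + sqrt(24 + G) = sqrt(24 + G))
n(t) = -40/249 (n(t) = (1/3)*(-40/83) = -40/249)
H(78) + n(D) = sqrt(24 + 78) - 40/249 = sqrt(102) - 40/249 = -40/249 + sqrt(102)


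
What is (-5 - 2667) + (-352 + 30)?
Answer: -2994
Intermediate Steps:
(-5 - 2667) + (-352 + 30) = -2672 - 322 = -2994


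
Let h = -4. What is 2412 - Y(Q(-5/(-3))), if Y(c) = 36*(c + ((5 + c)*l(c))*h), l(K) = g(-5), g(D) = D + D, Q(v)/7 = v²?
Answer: -33488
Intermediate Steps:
Q(v) = 7*v²
g(D) = 2*D
l(K) = -10 (l(K) = 2*(-5) = -10)
Y(c) = 7200 + 1476*c (Y(c) = 36*(c + ((5 + c)*(-10))*(-4)) = 36*(c + (-50 - 10*c)*(-4)) = 36*(c + (200 + 40*c)) = 36*(200 + 41*c) = 7200 + 1476*c)
2412 - Y(Q(-5/(-3))) = 2412 - (7200 + 1476*(7*(-5/(-3))²)) = 2412 - (7200 + 1476*(7*(-5*(-⅓))²)) = 2412 - (7200 + 1476*(7*(5/3)²)) = 2412 - (7200 + 1476*(7*(25/9))) = 2412 - (7200 + 1476*(175/9)) = 2412 - (7200 + 28700) = 2412 - 1*35900 = 2412 - 35900 = -33488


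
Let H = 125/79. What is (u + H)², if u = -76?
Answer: 34562641/6241 ≈ 5538.0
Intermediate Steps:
H = 125/79 (H = 125*(1/79) = 125/79 ≈ 1.5823)
(u + H)² = (-76 + 125/79)² = (-5879/79)² = 34562641/6241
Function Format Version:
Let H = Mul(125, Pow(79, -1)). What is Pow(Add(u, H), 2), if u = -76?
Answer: Rational(34562641, 6241) ≈ 5538.0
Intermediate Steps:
H = Rational(125, 79) (H = Mul(125, Rational(1, 79)) = Rational(125, 79) ≈ 1.5823)
Pow(Add(u, H), 2) = Pow(Add(-76, Rational(125, 79)), 2) = Pow(Rational(-5879, 79), 2) = Rational(34562641, 6241)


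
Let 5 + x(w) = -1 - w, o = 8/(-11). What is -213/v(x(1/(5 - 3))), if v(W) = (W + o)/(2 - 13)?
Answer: -17182/53 ≈ -324.19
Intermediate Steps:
o = -8/11 (o = 8*(-1/11) = -8/11 ≈ -0.72727)
x(w) = -6 - w (x(w) = -5 + (-1 - w) = -6 - w)
v(W) = 8/121 - W/11 (v(W) = (W - 8/11)/(2 - 13) = (-8/11 + W)/(-11) = (-8/11 + W)*(-1/11) = 8/121 - W/11)
-213/v(x(1/(5 - 3))) = -213/(8/121 - (-6 - 1/(5 - 3))/11) = -213/(8/121 - (-6 - 1/2)/11) = -213/(8/121 - 1/11*(-13/2)) = -213/(8/121 + 13/22) = -213/159/242 = -213*242/159 = -17182/53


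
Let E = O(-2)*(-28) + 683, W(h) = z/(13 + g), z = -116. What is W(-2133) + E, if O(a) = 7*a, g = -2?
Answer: 11709/11 ≈ 1064.5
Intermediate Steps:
W(h) = -116/11 (W(h) = -116/(13 - 2) = -116/11)
E = 1075 (E = (7*(-2))*(-28) + 683 = -14*(-28) + 683 = 392 + 683 = 1075)
W(-2133) + E = -116/11 + 1075 = 11709/11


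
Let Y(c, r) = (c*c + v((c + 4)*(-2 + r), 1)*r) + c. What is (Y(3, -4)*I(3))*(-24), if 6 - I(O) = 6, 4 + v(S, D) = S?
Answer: 0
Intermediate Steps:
v(S, D) = -4 + S
I(O) = 0 (I(O) = 6 - 1*6 = 6 - 6 = 0)
Y(c, r) = c + c**2 + r*(-4 + (-2 + r)*(4 + c)) (Y(c, r) = (c*c + (-4 + (c + 4)*(-2 + r))*r) + c = (c**2 + (-4 + (4 + c)*(-2 + r))*r) + c = (c**2 + (-4 + (-2 + r)*(4 + c))*r) + c = (c**2 + r*(-4 + (-2 + r)*(4 + c))) + c = c + c**2 + r*(-4 + (-2 + r)*(4 + c)))
(Y(3, -4)*I(3))*(-24) = ((3 + 3**2 - 4*(-12 - 2*3 + 4*(-4) + 3*(-4)))*0)*(-24) = ((3 + 9 - 4*(-12 - 6 - 16 - 12))*0)*(-24) = ((3 + 9 - 4*(-46))*0)*(-24) = ((3 + 9 + 184)*0)*(-24) = (196*0)*(-24) = 0*(-24) = 0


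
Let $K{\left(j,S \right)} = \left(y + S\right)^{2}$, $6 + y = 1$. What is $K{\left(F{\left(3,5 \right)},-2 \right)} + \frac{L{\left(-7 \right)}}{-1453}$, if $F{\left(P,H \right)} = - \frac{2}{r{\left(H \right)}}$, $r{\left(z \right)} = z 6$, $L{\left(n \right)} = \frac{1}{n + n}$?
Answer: $\frac{996759}{20342} \approx 49.0$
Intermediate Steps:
$y = -5$ ($y = -6 + 1 = -5$)
$L{\left(n \right)} = \frac{1}{2 n}$
$r{\left(z \right)} = 6 z$
$F{\left(P,H \right)} = - \frac{1}{3 H}$ ($F{\left(P,H \right)} = - \frac{2}{6 H} = - 2 \frac{1}{6 H} = - \frac{1}{3 H}$)
$K{\left(j,S \right)} = \left(-5 + S\right)^{2}$
$K{\left(F{\left(3,5 \right)},-2 \right)} + \frac{L{\left(-7 \right)}}{-1453} = \left(-5 - 2\right)^{2} + \frac{\frac{1}{2} \frac{1}{-7}}{-1453} = \left(-7\right)^{2} + \frac{1}{2} \left(- \frac{1}{7}\right) \left(- \frac{1}{1453}\right) = 49 - - \frac{1}{20342} = 49 + \frac{1}{20342} = \frac{996759}{20342}$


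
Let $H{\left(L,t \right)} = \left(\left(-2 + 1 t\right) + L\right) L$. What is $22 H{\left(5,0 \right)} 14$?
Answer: $4620$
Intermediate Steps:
$H{\left(L,t \right)} = L \left(-2 + L + t\right)$ ($H{\left(L,t \right)} = \left(\left(-2 + t\right) + L\right) L = \left(-2 + L + t\right) L = L \left(-2 + L + t\right)$)
$22 H{\left(5,0 \right)} 14 = 22 \cdot 5 \left(-2 + 5 + 0\right) 14 = 22 \cdot 5 \cdot 3 \cdot 14 = 22 \cdot 15 \cdot 14 = 330 \cdot 14 = 4620$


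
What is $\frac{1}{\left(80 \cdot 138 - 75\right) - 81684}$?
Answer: $- \frac{1}{70719} \approx -1.414 \cdot 10^{-5}$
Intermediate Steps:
$\frac{1}{\left(80 \cdot 138 - 75\right) - 81684} = \frac{1}{\left(11040 - 75\right) - 81684} = \frac{1}{10965 - 81684} = \frac{1}{-70719} = - \frac{1}{70719}$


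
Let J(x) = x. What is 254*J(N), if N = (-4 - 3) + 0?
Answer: -1778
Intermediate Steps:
N = -7 (N = -7 + 0 = -7)
254*J(N) = 254*(-7) = -1778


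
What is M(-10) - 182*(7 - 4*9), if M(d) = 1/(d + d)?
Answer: 105559/20 ≈ 5278.0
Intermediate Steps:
M(d) = 1/(2*d)
M(-10) - 182*(7 - 4*9) = (1/2)/(-10) - 182*(7 - 4*9) = (1/2)*(-1/10) - 182*(7 - 36) = -1/20 - 182*(-29) = -1/20 + 5278 = 105559/20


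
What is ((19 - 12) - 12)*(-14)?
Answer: 70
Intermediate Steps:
((19 - 12) - 12)*(-14) = (7 - 12)*(-14) = -5*(-14) = 70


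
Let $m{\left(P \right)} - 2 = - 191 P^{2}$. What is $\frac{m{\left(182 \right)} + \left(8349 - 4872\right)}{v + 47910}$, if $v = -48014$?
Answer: $\frac{6323205}{104} \approx 60800.0$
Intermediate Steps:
$m{\left(P \right)} = 2 - 191 P^{2}$
$\frac{m{\left(182 \right)} + \left(8349 - 4872\right)}{v + 47910} = \frac{\left(2 - 191 \cdot 182^{2}\right) + \left(8349 - 4872\right)}{-48014 + 47910} = \frac{\left(2 - 6326684\right) + 3477}{-104} = \left(\left(2 - 6326684\right) + 3477\right) \left(- \frac{1}{104}\right) = \left(-6326682 + 3477\right) \left(- \frac{1}{104}\right) = \left(-6323205\right) \left(- \frac{1}{104}\right) = \frac{6323205}{104}$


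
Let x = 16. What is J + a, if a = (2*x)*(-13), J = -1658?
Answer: -2074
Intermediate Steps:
a = -416 (a = (2*16)*(-13) = 32*(-13) = -416)
J + a = -1658 - 416 = -2074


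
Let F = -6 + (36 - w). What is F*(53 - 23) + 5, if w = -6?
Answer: 1085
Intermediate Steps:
F = 36 (F = -6 + (36 - 1*(-6)) = -6 + (36 + 6) = -6 + 42 = 36)
F*(53 - 23) + 5 = 36*(53 - 23) + 5 = 36*30 + 5 = 1080 + 5 = 1085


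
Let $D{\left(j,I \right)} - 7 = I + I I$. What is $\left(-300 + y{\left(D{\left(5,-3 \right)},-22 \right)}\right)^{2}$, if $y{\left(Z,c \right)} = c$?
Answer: $103684$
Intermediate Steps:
$D{\left(j,I \right)} = 7 + I + I^{2}$ ($D{\left(j,I \right)} = 7 + \left(I + I I\right) = 7 + \left(I + I^{2}\right) = 7 + I + I^{2}$)
$\left(-300 + y{\left(D{\left(5,-3 \right)},-22 \right)}\right)^{2} = \left(-300 - 22\right)^{2} = \left(-322\right)^{2} = 103684$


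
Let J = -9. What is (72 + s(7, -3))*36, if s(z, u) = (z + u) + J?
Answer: 2412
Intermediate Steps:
s(z, u) = -9 + u + z (s(z, u) = (z + u) - 9 = (u + z) - 9 = -9 + u + z)
(72 + s(7, -3))*36 = (72 + (-9 - 3 + 7))*36 = (72 - 5)*36 = 67*36 = 2412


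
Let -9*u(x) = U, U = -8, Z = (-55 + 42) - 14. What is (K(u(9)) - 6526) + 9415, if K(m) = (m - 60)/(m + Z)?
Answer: 679447/235 ≈ 2891.3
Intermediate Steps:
Z = -27 (Z = -13 - 14 = -27)
u(x) = 8/9 (u(x) = -⅑*(-8) = 8/9)
K(m) = (-60 + m)/(-27 + m) (K(m) = (m - 60)/(m - 27) = (-60 + m)/(-27 + m))
(K(u(9)) - 6526) + 9415 = ((-60 + 8/9)/(-27 + 8/9) - 6526) + 9415 = (-532/9/(-235/9) - 6526) + 9415 = (-9/235*(-532/9) - 6526) + 9415 = (532/235 - 6526) + 9415 = -1533078/235 + 9415 = 679447/235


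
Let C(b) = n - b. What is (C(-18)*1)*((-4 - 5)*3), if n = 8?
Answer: -702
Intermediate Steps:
C(b) = 8 - b
(C(-18)*1)*((-4 - 5)*3) = ((8 - 1*(-18))*1)*((-4 - 5)*3) = ((8 + 18)*1)*(-9*3) = (26*1)*(-27) = 26*(-27) = -702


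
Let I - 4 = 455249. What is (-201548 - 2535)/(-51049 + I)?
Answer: -204083/404204 ≈ -0.50490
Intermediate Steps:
I = 455253 (I = 4 + 455249 = 455253)
(-201548 - 2535)/(-51049 + I) = (-201548 - 2535)/(-51049 + 455253) = -204083/404204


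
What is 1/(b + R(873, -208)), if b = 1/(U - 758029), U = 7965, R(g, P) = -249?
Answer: -750064/186765937 ≈ -0.0040161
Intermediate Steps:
b = -1/750064 (b = 1/(7965 - 758029) = 1/(-750064) = -1/750064 ≈ -1.3332e-6)
1/(b + R(873, -208)) = 1/(-1/750064 - 249) = 1/(-186765937/750064) = -750064/186765937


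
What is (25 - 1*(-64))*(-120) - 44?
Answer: -10724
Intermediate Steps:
(25 - 1*(-64))*(-120) - 44 = (25 + 64)*(-120) - 44 = 89*(-120) - 44 = -10680 - 44 = -10724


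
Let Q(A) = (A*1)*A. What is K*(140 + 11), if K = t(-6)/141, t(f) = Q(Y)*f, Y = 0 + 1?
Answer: -302/47 ≈ -6.4255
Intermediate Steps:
Y = 1
Q(A) = A² (Q(A) = A*A = A²)
t(f) = f (t(f) = 1²*f = 1*f = f)
K = -2/47 (K = -6/141 = -6*1/141 = -2/47 ≈ -0.042553)
K*(140 + 11) = -2*(140 + 11)/47 = -2/47*151 = -302/47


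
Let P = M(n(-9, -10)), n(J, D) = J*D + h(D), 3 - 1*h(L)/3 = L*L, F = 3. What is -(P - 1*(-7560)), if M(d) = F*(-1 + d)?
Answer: -6954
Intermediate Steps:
h(L) = 9 - 3*L² (h(L) = 9 - 3*L*L = 9 - 3*L²)
n(J, D) = 9 - 3*D² + D*J (n(J, D) = J*D + (9 - 3*D²) = D*J + (9 - 3*D²) = 9 - 3*D² + D*J)
M(d) = -3 + 3*d (M(d) = 3*(-1 + d) = -3 + 3*d)
P = -606 (P = -3 + 3*(9 - 3*(-10)² - 10*(-9)) = -3 + 3*(9 - 3*100 + 90) = -3 + 3*(9 - 300 + 90) = -3 + 3*(-201) = -3 - 603 = -606)
-(P - 1*(-7560)) = -(-606 - 1*(-7560)) = -(-606 + 7560) = -1*6954 = -6954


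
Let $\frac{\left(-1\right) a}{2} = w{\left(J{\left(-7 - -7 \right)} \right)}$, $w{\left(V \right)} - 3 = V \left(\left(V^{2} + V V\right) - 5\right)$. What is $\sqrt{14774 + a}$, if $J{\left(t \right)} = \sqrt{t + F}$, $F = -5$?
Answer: $\sqrt{14768 + 30 i \sqrt{5}} \approx 121.52 + 0.276 i$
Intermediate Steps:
$J{\left(t \right)} = \sqrt{-5 + t}$ ($J{\left(t \right)} = \sqrt{t - 5} = \sqrt{-5 + t}$)
$w{\left(V \right)} = 3 + V \left(-5 + 2 V^{2}\right)$ ($w{\left(V \right)} = 3 + V \left(\left(V^{2} + V V\right) - 5\right) = 3 + V \left(\left(V^{2} + V^{2}\right) - 5\right) = 3 + V \left(2 V^{2} - 5\right) = 3 + V \left(-5 + 2 V^{2}\right)$)
$a = -6 + 30 i \sqrt{5}$ ($a = - 2 \left(3 - 5 \sqrt{-5 - 0} + 2 \left(\sqrt{-5 - 0}\right)^{3}\right) = - 2 \left(3 - 5 \sqrt{-5 + \left(-7 + 7\right)} + 2 \left(\sqrt{-5 + \left(-7 + 7\right)}\right)^{3}\right) = - 2 \left(3 - 5 \sqrt{-5 + 0} + 2 \left(\sqrt{-5 + 0}\right)^{3}\right) = - 2 \left(3 - 5 \sqrt{-5} + 2 \left(\sqrt{-5}\right)^{3}\right) = - 2 \left(3 - 5 i \sqrt{5} + 2 \left(i \sqrt{5}\right)^{3}\right) = - 2 \left(3 - 5 i \sqrt{5} + 2 \left(- 5 i \sqrt{5}\right)\right) = - 2 \left(3 - 5 i \sqrt{5} - 10 i \sqrt{5}\right) = - 2 \left(3 - 15 i \sqrt{5}\right) = -6 + 30 i \sqrt{5} \approx -6.0 + 67.082 i$)
$\sqrt{14774 + a} = \sqrt{14774 - \left(6 - 30 i \sqrt{5}\right)} = \sqrt{14768 + 30 i \sqrt{5}}$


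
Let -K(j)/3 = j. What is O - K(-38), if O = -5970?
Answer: -6084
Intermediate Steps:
K(j) = -3*j
O - K(-38) = -5970 - (-3)*(-38) = -5970 - 1*114 = -5970 - 114 = -6084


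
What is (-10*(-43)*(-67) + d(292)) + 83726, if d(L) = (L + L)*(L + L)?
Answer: 395972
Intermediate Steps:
d(L) = 4*L**2 (d(L) = (2*L)*(2*L) = 4*L**2)
(-10*(-43)*(-67) + d(292)) + 83726 = (-10*(-43)*(-67) + 4*292**2) + 83726 = (430*(-67) + 4*85264) + 83726 = (-28810 + 341056) + 83726 = 312246 + 83726 = 395972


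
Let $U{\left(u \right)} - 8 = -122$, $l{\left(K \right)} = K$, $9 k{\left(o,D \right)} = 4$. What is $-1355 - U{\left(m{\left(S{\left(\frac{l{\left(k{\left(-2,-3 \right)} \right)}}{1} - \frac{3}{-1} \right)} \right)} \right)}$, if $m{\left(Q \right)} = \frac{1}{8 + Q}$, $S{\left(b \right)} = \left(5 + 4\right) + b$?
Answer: $-1241$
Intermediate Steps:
$k{\left(o,D \right)} = \frac{4}{9}$ ($k{\left(o,D \right)} = \frac{1}{9} \cdot 4 = \frac{4}{9}$)
$S{\left(b \right)} = 9 + b$
$U{\left(u \right)} = -114$ ($U{\left(u \right)} = 8 - 122 = -114$)
$-1355 - U{\left(m{\left(S{\left(\frac{l{\left(k{\left(-2,-3 \right)} \right)}}{1} - \frac{3}{-1} \right)} \right)} \right)} = -1355 - -114 = -1355 + 114 = -1241$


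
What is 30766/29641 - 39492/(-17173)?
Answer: 1698926890/509024893 ≈ 3.3376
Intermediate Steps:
30766/29641 - 39492/(-17173) = 30766*(1/29641) - 39492*(-1/17173) = 30766/29641 + 39492/17173 = 1698926890/509024893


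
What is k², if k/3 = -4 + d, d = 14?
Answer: 900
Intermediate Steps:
k = 30 (k = 3*(-4 + 14) = 3*10 = 30)
k² = 30² = 900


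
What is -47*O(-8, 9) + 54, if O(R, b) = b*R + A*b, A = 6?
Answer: 900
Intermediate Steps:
O(R, b) = 6*b + R*b (O(R, b) = b*R + 6*b = R*b + 6*b = 6*b + R*b)
-47*O(-8, 9) + 54 = -423*(6 - 8) + 54 = -423*(-2) + 54 = -47*(-18) + 54 = 846 + 54 = 900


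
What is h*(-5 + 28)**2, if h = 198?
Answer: 104742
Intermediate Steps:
h*(-5 + 28)**2 = 198*(-5 + 28)**2 = 198*23**2 = 198*529 = 104742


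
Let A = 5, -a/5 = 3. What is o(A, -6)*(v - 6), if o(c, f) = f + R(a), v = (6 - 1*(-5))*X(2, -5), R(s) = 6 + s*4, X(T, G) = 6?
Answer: -3600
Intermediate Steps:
a = -15 (a = -5*3 = -15)
R(s) = 6 + 4*s
v = 66 (v = (6 - 1*(-5))*6 = (6 + 5)*6 = 11*6 = 66)
o(c, f) = -54 + f (o(c, f) = f + (6 + 4*(-15)) = f + (6 - 60) = f - 54 = -54 + f)
o(A, -6)*(v - 6) = (-54 - 6)*(66 - 6) = -60*60 = -3600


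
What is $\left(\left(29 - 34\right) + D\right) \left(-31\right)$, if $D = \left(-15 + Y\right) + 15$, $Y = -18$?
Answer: $713$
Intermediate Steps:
$D = -18$ ($D = \left(-15 - 18\right) + 15 = -33 + 15 = -18$)
$\left(\left(29 - 34\right) + D\right) \left(-31\right) = \left(\left(29 - 34\right) - 18\right) \left(-31\right) = \left(-5 - 18\right) \left(-31\right) = \left(-23\right) \left(-31\right) = 713$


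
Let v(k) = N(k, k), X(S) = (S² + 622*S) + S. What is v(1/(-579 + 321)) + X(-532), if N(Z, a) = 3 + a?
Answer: -12489523/258 ≈ -48409.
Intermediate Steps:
X(S) = S² + 623*S
v(k) = 3 + k
v(1/(-579 + 321)) + X(-532) = (3 + 1/(-579 + 321)) - 532*(623 - 532) = (3 + 1/(-258)) - 532*91 = (3 - 1/258) - 48412 = 773/258 - 48412 = -12489523/258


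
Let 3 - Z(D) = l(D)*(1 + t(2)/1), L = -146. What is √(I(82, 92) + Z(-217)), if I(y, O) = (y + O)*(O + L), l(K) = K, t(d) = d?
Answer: I*√8742 ≈ 93.499*I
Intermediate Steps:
I(y, O) = (-146 + O)*(O + y) (I(y, O) = (y + O)*(O - 146) = (O + y)*(-146 + O) = (-146 + O)*(O + y))
Z(D) = 3 - 3*D (Z(D) = 3 - D*(1 + 2/1) = 3 - D*(1 + 2*1) = 3 - D*(1 + 2) = 3 - D*3 = 3 - 3*D)
√(I(82, 92) + Z(-217)) = √((92² - 146*92 - 146*82 + 92*82) + (3 - 3*(-217))) = √((8464 - 13432 - 11972 + 7544) + (3 + 651)) = √(-9396 + 654) = √(-8742) = I*√8742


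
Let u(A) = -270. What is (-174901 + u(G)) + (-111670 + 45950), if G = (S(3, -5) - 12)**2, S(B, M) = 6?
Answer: -240891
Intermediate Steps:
G = 36 (G = (6 - 12)**2 = (-6)**2 = 36)
(-174901 + u(G)) + (-111670 + 45950) = (-174901 - 270) + (-111670 + 45950) = -175171 - 65720 = -240891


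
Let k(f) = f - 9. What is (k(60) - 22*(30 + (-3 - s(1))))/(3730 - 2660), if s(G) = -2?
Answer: -587/1070 ≈ -0.54860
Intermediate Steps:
k(f) = -9 + f
(k(60) - 22*(30 + (-3 - s(1))))/(3730 - 2660) = ((-9 + 60) - 22*(30 + (-3 - 1*(-2))))/(3730 - 2660) = (51 - 22*(30 + (-3 + 2)))/1070 = (51 - 22*(30 - 1))*(1/1070) = (51 - 22*29)*(1/1070) = (51 - 638)*(1/1070) = -587*1/1070 = -587/1070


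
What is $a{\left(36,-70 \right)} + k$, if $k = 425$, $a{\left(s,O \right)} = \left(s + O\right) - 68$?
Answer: $323$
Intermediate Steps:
$a{\left(s,O \right)} = -68 + O + s$ ($a{\left(s,O \right)} = \left(O + s\right) - 68 = -68 + O + s$)
$a{\left(36,-70 \right)} + k = \left(-68 - 70 + 36\right) + 425 = -102 + 425 = 323$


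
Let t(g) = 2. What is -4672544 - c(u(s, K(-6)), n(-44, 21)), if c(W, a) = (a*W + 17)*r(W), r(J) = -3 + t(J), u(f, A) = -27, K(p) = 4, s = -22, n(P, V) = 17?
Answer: -4672986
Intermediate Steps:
r(J) = -1 (r(J) = -3 + 2 = -1)
c(W, a) = -17 - W*a (c(W, a) = (a*W + 17)*(-1) = (W*a + 17)*(-1) = (17 + W*a)*(-1) = -17 - W*a)
-4672544 - c(u(s, K(-6)), n(-44, 21)) = -4672544 - (-17 - 1*(-27)*17) = -4672544 - (-17 + 459) = -4672544 - 1*442 = -4672544 - 442 = -4672986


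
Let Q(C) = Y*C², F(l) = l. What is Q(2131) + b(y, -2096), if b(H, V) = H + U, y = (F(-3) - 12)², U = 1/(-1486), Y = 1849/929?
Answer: 12477668150075/1380494 ≈ 9.0386e+6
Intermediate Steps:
Y = 1849/929 (Y = 1849*(1/929) = 1849/929 ≈ 1.9903)
U = -1/1486 ≈ -0.00067295
Q(C) = 1849*C²/929
y = 225 (y = (-3 - 12)² = (-15)² = 225)
b(H, V) = -1/1486 + H (b(H, V) = H - 1/1486 = -1/1486 + H)
Q(2131) + b(y, -2096) = (1849/929)*2131² + (-1/1486 + 225) = (1849/929)*4541161 + 334349/1486 = 8396606689/929 + 334349/1486 = 12477668150075/1380494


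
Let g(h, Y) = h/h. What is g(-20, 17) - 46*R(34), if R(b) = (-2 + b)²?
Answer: -47103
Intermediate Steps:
g(h, Y) = 1
g(-20, 17) - 46*R(34) = 1 - 46*(-2 + 34)² = 1 - 46*32² = 1 - 46*1024 = 1 - 47104 = -47103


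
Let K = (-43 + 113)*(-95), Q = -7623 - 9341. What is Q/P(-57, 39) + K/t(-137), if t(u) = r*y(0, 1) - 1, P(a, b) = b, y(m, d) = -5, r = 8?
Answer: -436174/1599 ≈ -272.78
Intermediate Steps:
Q = -16964
K = -6650 (K = 70*(-95) = -6650)
t(u) = -41 (t(u) = 8*(-5) - 1 = -40 - 1 = -41)
Q/P(-57, 39) + K/t(-137) = -16964/39 - 6650/(-41) = -16964*1/39 - 6650*(-1/41) = -16964/39 + 6650/41 = -436174/1599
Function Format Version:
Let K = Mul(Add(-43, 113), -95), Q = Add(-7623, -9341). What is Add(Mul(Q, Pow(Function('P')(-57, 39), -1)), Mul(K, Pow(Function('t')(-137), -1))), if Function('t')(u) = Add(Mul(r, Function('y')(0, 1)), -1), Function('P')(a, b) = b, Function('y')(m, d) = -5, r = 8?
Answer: Rational(-436174, 1599) ≈ -272.78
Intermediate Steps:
Q = -16964
K = -6650 (K = Mul(70, -95) = -6650)
Function('t')(u) = -41 (Function('t')(u) = Add(Mul(8, -5), -1) = Add(-40, -1) = -41)
Add(Mul(Q, Pow(Function('P')(-57, 39), -1)), Mul(K, Pow(Function('t')(-137), -1))) = Add(Mul(-16964, Pow(39, -1)), Mul(-6650, Pow(-41, -1))) = Add(Mul(-16964, Rational(1, 39)), Mul(-6650, Rational(-1, 41))) = Add(Rational(-16964, 39), Rational(6650, 41)) = Rational(-436174, 1599)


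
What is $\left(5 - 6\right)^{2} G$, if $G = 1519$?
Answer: $1519$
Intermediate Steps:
$\left(5 - 6\right)^{2} G = \left(5 - 6\right)^{2} \cdot 1519 = \left(-1\right)^{2} \cdot 1519 = 1 \cdot 1519 = 1519$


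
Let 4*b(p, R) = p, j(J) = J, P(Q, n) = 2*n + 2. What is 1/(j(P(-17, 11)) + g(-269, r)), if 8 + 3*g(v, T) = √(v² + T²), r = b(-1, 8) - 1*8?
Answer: -1024/364443 + 4*√1158865/364443 ≈ 0.0090056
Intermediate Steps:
P(Q, n) = 2 + 2*n
b(p, R) = p/4
r = -33/4 (r = (¼)*(-1) - 1*8 = -¼ - 8 = -33/4 ≈ -8.2500)
g(v, T) = -8/3 + √(T² + v²)/3 (g(v, T) = -8/3 + √(v² + T²)/3 = -8/3 + √(T² + v²)/3)
1/(j(P(-17, 11)) + g(-269, r)) = 1/((2 + 2*11) + (-8/3 + √((-33/4)² + (-269)²)/3)) = 1/((2 + 22) + (-8/3 + √(1089/16 + 72361)/3)) = 1/(24 + (-8/3 + √(1158865/16)/3)) = 1/(24 + (-8/3 + (√1158865/4)/3)) = 1/(24 + (-8/3 + √1158865/12)) = 1/(64/3 + √1158865/12)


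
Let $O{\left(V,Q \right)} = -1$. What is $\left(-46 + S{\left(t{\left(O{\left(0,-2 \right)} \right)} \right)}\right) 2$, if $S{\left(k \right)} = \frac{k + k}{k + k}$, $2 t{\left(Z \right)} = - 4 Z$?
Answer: $-90$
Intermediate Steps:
$t{\left(Z \right)} = - 2 Z$ ($t{\left(Z \right)} = \frac{\left(-4\right) Z}{2} = - 2 Z$)
$S{\left(k \right)} = 1$ ($S{\left(k \right)} = \frac{2 k}{2 k} = 2 k \frac{1}{2 k} = 1$)
$\left(-46 + S{\left(t{\left(O{\left(0,-2 \right)} \right)} \right)}\right) 2 = \left(-46 + 1\right) 2 = \left(-45\right) 2 = -90$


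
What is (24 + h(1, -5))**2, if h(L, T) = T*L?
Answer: 361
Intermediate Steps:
h(L, T) = L*T
(24 + h(1, -5))**2 = (24 + 1*(-5))**2 = (24 - 5)**2 = 19**2 = 361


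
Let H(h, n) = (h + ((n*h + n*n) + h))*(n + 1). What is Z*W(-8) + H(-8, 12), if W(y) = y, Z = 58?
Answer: -48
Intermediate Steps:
H(h, n) = (1 + n)*(n² + 2*h + h*n) (H(h, n) = (h + ((h*n + n²) + h))*(1 + n) = (h + ((n² + h*n) + h))*(1 + n) = (h + (h + n² + h*n))*(1 + n) = (n² + 2*h + h*n)*(1 + n) = (1 + n)*(n² + 2*h + h*n))
Z*W(-8) + H(-8, 12) = 58*(-8) + (12² + 12³ + 2*(-8) - 8*12² + 3*(-8)*12) = -464 + (144 + 1728 - 16 - 8*144 - 288) = -464 + (144 + 1728 - 16 - 1152 - 288) = -464 + 416 = -48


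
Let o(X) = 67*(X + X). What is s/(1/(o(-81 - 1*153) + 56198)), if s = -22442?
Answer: -557504164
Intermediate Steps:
o(X) = 134*X (o(X) = 67*(2*X) = 134*X)
s/(1/(o(-81 - 1*153) + 56198)) = -(1261195516 + 3007228*(-81 - 1*153)) = -(1261195516 + 3007228*(-81 - 153)) = -22442/(1/(134*(-234) + 56198)) = -22442/(1/(-31356 + 56198)) = -22442/(1/24842) = -22442/1/24842 = -22442*24842 = -557504164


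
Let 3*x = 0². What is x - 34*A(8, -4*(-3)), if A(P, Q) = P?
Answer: -272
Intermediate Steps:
x = 0 (x = (⅓)*0² = (⅓)*0 = 0)
x - 34*A(8, -4*(-3)) = 0 - 34*8 = 0 - 272 = -272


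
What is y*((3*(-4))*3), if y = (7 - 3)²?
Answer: -576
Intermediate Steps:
y = 16 (y = 4² = 16)
y*((3*(-4))*3) = 16*((3*(-4))*3) = 16*(-12*3) = 16*(-36) = -576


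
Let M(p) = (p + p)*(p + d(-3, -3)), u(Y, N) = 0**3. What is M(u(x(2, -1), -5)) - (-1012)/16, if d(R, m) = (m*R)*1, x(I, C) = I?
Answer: 253/4 ≈ 63.250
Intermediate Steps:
d(R, m) = R*m (d(R, m) = (R*m)*1 = R*m)
u(Y, N) = 0
M(p) = 2*p*(9 + p) (M(p) = (p + p)*(p - 3*(-3)) = (2*p)*(p + 9) = (2*p)*(9 + p) = 2*p*(9 + p))
M(u(x(2, -1), -5)) - (-1012)/16 = 2*0*(9 + 0) - (-1012)/16 = 2*0*9 - (-1012)/16 = 0 - 22*(-23/8) = 0 + 253/4 = 253/4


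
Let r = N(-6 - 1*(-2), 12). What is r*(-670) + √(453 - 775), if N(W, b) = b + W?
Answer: -5360 + I*√322 ≈ -5360.0 + 17.944*I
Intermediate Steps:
N(W, b) = W + b
r = 8 (r = (-6 - 1*(-2)) + 12 = (-6 + 2) + 12 = -4 + 12 = 8)
r*(-670) + √(453 - 775) = 8*(-670) + √(453 - 775) = -5360 + √(-322) = -5360 + I*√322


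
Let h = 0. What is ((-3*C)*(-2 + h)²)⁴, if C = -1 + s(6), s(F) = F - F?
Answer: 20736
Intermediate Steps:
s(F) = 0
C = -1 (C = -1 + 0 = -1)
((-3*C)*(-2 + h)²)⁴ = ((-3*(-1))*(-2 + 0)²)⁴ = (3*(-2)²)⁴ = (3*4)⁴ = 12⁴ = 20736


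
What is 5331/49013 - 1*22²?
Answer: -23716961/49013 ≈ -483.89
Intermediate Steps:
5331/49013 - 1*22² = 5331*(1/49013) - 1*484 = 5331/49013 - 484 = -23716961/49013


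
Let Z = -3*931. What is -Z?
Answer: 2793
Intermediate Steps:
Z = -2793
-Z = -1*(-2793) = 2793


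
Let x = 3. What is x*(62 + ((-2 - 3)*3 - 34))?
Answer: 39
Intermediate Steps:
x*(62 + ((-2 - 3)*3 - 34)) = 3*(62 + ((-2 - 3)*3 - 34)) = 3*(62 + (-5*3 - 34)) = 3*(62 + (-15 - 34)) = 3*(62 - 49) = 3*13 = 39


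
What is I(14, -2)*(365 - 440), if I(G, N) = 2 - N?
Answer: -300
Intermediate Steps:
I(14, -2)*(365 - 440) = (2 - 1*(-2))*(365 - 440) = (2 + 2)*(-75) = 4*(-75) = -300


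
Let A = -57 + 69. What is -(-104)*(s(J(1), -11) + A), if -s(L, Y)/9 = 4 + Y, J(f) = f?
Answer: 7800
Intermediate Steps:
s(L, Y) = -36 - 9*Y (s(L, Y) = -9*(4 + Y) = -36 - 9*Y)
A = 12
-(-104)*(s(J(1), -11) + A) = -(-104)*((-36 - 9*(-11)) + 12) = -(-104)*((-36 + 99) + 12) = -(-104)*(63 + 12) = -(-104)*75 = -1*(-7800) = 7800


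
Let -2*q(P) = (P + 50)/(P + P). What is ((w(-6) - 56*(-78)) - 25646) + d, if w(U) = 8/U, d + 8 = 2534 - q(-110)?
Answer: -1237711/66 ≈ -18753.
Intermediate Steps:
q(P) = -(50 + P)/(4*P) (q(P) = -(P + 50)/(2*(P + P)) = -(50 + P)/(2*(2*P)) = -(50 + P)*1/(2*P)/2 = -(50 + P)/(4*P))
d = 55575/22 (d = -8 + (2534 - (-50 - 1*(-110))/(4*(-110))) = -8 + (2534 - (-1)*(-50 + 110)/(4*110)) = -8 + (2534 - (-1)*60/(4*110)) = -8 + (2534 - 1*(-3/22)) = -8 + (2534 + 3/22) = -8 + 55751/22 = 55575/22 ≈ 2526.1)
((w(-6) - 56*(-78)) - 25646) + d = ((8/(-6) - 56*(-78)) - 25646) + 55575/22 = ((8*(-1/6) + 4368) - 25646) + 55575/22 = ((-4/3 + 4368) - 25646) + 55575/22 = (13100/3 - 25646) + 55575/22 = -63838/3 + 55575/22 = -1237711/66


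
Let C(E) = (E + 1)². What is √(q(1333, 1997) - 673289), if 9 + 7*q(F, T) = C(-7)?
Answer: 2*I*√8247743/7 ≈ 820.54*I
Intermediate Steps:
C(E) = (1 + E)²
q(F, T) = 27/7 (q(F, T) = -9/7 + (1 - 7)²/7 = -9/7 + (⅐)*(-6)² = -9/7 + (⅐)*36 = -9/7 + 36/7 = 27/7)
√(q(1333, 1997) - 673289) = √(27/7 - 673289) = √(-4712996/7) = 2*I*√8247743/7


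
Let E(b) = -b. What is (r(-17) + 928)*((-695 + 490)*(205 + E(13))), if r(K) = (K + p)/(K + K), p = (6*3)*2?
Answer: -620569440/17 ≈ -3.6504e+7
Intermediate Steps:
p = 36 (p = 18*2 = 36)
r(K) = (36 + K)/(2*K) (r(K) = (K + 36)/(K + K) = (36 + K)/((2*K)) = (36 + K)*(1/(2*K)) = (36 + K)/(2*K))
(r(-17) + 928)*((-695 + 490)*(205 + E(13))) = ((½)*(36 - 17)/(-17) + 928)*((-695 + 490)*(205 - 1*13)) = ((½)*(-1/17)*19 + 928)*(-205*(205 - 13)) = (-19/34 + 928)*(-205*192) = (31533/34)*(-39360) = -620569440/17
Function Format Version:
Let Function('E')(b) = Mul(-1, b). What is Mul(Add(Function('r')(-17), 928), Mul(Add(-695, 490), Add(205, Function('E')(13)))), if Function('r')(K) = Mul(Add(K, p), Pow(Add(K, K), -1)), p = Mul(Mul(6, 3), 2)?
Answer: Rational(-620569440, 17) ≈ -3.6504e+7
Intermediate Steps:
p = 36 (p = Mul(18, 2) = 36)
Function('r')(K) = Mul(Rational(1, 2), Pow(K, -1), Add(36, K)) (Function('r')(K) = Mul(Add(K, 36), Pow(Add(K, K), -1)) = Mul(Add(36, K), Pow(Mul(2, K), -1)) = Mul(Add(36, K), Mul(Rational(1, 2), Pow(K, -1))) = Mul(Rational(1, 2), Pow(K, -1), Add(36, K)))
Mul(Add(Function('r')(-17), 928), Mul(Add(-695, 490), Add(205, Function('E')(13)))) = Mul(Add(Mul(Rational(1, 2), Pow(-17, -1), Add(36, -17)), 928), Mul(Add(-695, 490), Add(205, Mul(-1, 13)))) = Mul(Add(Mul(Rational(1, 2), Rational(-1, 17), 19), 928), Mul(-205, Add(205, -13))) = Mul(Add(Rational(-19, 34), 928), Mul(-205, 192)) = Mul(Rational(31533, 34), -39360) = Rational(-620569440, 17)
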